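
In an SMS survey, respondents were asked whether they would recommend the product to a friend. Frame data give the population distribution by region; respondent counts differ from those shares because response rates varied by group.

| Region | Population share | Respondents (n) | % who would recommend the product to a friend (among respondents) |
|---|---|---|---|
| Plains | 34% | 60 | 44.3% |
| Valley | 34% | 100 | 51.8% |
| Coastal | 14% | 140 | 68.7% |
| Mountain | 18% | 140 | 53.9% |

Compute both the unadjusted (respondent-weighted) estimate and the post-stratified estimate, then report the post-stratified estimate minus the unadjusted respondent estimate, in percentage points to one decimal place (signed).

Naive respondent-only estimate (weights = respondent counts):
  (60/440)×44.3 + (100/440)×51.8 + (140/440)×68.7 + (140/440)×53.9 = 56.8227%
Reweighting by population region shares:
  0.34×44.3 + 0.34×51.8 + 0.14×68.7 + 0.18×53.9 = 51.994%
Difference = 51.994 − 56.8227 = -4.8287 pp.

-4.8 percentage points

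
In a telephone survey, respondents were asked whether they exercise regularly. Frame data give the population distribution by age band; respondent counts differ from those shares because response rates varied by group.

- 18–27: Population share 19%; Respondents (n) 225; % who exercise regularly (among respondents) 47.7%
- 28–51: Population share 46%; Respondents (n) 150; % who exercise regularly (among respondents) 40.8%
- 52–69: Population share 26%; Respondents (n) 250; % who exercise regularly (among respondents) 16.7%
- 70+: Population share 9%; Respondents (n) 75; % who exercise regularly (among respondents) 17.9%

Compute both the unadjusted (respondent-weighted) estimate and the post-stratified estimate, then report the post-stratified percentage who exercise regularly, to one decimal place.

Without adjustment, the pooled respondent share is:
  (225/700)×47.7 + (150/700)×40.8 + (250/700)×16.7 + (75/700)×17.9 = 31.9571%
Post-stratified estimate weights by population shares:
  0.19×47.7 + 0.46×40.8 + 0.26×16.7 + 0.09×17.9 = 33.784%

33.8%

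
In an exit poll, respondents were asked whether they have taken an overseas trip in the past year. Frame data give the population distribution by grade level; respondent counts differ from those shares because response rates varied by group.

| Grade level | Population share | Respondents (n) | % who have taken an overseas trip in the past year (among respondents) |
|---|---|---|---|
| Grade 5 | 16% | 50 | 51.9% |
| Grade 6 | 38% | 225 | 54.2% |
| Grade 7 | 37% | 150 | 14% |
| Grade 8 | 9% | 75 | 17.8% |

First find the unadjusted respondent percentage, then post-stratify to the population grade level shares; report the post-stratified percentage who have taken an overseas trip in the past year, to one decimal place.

35.7%

Without adjustment, the pooled respondent share is:
  (50/500)×51.9 + (225/500)×54.2 + (150/500)×14 + (75/500)×17.8 = 36.45%
Post-stratifying to population shares instead:
  0.16×51.9 + 0.38×54.2 + 0.37×14 + 0.09×17.8 = 35.682%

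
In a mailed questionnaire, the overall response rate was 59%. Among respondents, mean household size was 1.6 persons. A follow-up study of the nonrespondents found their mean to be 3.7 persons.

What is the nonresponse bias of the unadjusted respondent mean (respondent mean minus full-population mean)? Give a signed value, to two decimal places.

Nonresponse fraction = 1 − 0.59 = 0.41.
Bias = (nonresponse fraction) × (respondent mean − nonrespondent mean)
     = 0.41 × (1.6 − 3.7) = 0.41 × -2.1 = -0.861.

-0.86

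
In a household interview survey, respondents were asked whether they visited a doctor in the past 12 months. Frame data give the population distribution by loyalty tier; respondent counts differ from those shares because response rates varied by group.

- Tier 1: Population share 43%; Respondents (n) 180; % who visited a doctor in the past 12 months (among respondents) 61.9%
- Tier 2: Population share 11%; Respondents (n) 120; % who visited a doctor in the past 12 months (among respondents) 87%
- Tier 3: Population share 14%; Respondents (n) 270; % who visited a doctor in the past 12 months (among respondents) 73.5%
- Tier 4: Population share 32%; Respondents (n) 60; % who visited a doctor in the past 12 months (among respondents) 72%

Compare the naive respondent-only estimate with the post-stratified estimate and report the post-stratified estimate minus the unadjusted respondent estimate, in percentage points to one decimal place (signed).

-3.1 percentage points

Unadjusted (pooled respondent) estimate weights by respondent counts:
  (180/630)×61.9 + (120/630)×87 + (270/630)×73.5 + (60/630)×72 = 72.6143%
Post-stratified estimate weights by population shares:
  0.43×61.9 + 0.11×87 + 0.14×73.5 + 0.32×72 = 69.517%
Difference = 69.517 − 72.6143 = -3.0973 pp.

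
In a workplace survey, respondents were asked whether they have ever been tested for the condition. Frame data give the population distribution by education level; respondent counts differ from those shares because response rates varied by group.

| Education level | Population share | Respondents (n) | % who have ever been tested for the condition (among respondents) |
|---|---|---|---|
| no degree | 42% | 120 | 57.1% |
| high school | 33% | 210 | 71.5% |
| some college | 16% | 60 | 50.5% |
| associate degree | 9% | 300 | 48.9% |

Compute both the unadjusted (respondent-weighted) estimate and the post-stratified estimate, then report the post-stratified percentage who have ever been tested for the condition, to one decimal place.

60.1%

Naive respondent-only estimate (weights = respondent counts):
  (120/690)×57.1 + (210/690)×71.5 + (60/690)×50.5 + (300/690)×48.9 = 57.3435%
Reweighting by population education level shares:
  0.42×57.1 + 0.33×71.5 + 0.16×50.5 + 0.09×48.9 = 60.058%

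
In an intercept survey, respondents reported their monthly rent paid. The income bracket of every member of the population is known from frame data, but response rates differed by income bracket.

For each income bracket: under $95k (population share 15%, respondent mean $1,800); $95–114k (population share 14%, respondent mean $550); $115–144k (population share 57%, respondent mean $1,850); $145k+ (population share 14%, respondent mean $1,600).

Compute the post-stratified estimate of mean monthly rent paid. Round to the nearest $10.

$1,630

Reweight to the known income bracket distribution:
  under $95k: 0.15 × 1800 = 270
  $95–114k: 0.14 × 550 = 77
  $115–144k: 0.57 × 1850 = 1054.5
  $145k+: 0.14 × 1600 = 224
Post-stratified estimate = 1625.5 → $1,630.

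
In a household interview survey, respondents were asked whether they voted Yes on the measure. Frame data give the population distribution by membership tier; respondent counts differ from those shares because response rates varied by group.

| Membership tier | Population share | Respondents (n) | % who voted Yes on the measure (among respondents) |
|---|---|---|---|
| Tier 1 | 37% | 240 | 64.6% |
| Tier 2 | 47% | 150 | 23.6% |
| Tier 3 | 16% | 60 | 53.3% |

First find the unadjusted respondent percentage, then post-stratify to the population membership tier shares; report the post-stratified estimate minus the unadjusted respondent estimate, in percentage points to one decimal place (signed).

-5.9 percentage points

Without adjustment, the pooled respondent share is:
  (240/450)×64.6 + (150/450)×23.6 + (60/450)×53.3 = 49.4267%
Post-stratified estimate weights by population shares:
  0.37×64.6 + 0.47×23.6 + 0.16×53.3 = 43.522%
Difference = 43.522 − 49.4267 = -5.9047 pp.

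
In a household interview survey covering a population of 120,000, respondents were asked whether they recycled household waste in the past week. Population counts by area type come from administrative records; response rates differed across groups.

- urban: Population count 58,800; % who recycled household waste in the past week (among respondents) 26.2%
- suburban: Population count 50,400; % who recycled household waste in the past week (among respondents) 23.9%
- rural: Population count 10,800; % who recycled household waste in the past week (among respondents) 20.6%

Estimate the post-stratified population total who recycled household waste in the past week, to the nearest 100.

29,700

Each cell contributes its population count × the respondent rate:
  urban: 58,800 × 26.2% = 15405.6
  suburban: 50,400 × 23.9% = 12045.6
  rural: 10,800 × 20.6% = 2224.8
Estimated total = 29,676 → 29,700.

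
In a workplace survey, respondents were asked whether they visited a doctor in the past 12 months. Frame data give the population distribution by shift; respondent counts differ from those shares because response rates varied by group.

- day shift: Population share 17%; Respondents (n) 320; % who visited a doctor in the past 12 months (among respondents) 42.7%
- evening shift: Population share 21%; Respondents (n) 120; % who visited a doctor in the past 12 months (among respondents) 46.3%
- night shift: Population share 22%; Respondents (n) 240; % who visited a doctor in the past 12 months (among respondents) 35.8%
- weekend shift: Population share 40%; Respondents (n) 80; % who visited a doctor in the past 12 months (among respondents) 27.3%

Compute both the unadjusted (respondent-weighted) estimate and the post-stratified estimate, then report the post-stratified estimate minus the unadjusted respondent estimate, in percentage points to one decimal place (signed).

Unadjusted (pooled respondent) estimate weights by respondent counts:
  (320/760)×42.7 + (120/760)×46.3 + (240/760)×35.8 + (80/760)×27.3 = 39.4684%
Post-stratified estimate weights by population shares:
  0.17×42.7 + 0.21×46.3 + 0.22×35.8 + 0.4×27.3 = 35.778%
Difference = 35.778 − 39.4684 = -3.6904 pp.

-3.7 percentage points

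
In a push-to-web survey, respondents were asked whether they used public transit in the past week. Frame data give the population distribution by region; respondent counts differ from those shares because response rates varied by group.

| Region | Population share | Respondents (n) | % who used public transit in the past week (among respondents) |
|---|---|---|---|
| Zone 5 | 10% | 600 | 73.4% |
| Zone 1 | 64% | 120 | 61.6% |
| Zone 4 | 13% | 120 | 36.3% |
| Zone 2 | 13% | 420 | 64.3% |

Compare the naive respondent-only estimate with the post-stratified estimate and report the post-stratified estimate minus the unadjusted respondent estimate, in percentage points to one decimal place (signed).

-5.9 percentage points

Without adjustment, the pooled respondent share is:
  (600/1260)×73.4 + (120/1260)×61.6 + (120/1260)×36.3 + (420/1260)×64.3 = 65.7095%
Post-stratified estimate weights by population shares:
  0.1×73.4 + 0.64×61.6 + 0.13×36.3 + 0.13×64.3 = 59.842%
Difference = 59.842 − 65.7095 = -5.8675 pp.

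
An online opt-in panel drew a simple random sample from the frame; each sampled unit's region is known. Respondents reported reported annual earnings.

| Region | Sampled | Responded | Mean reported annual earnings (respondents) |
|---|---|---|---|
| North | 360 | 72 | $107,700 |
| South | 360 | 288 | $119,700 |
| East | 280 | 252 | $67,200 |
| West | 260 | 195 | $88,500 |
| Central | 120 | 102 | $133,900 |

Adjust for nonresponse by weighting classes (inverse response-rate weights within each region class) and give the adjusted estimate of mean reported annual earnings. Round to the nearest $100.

Class response rates: North 72/360 = 20%, South 288/360 = 80%, East 252/280 = 90%, West 195/260 = 75%, Central 102/120 = 85%.
With weight = n_sampled/n_responded per class, the weighted class total is n_sampled:
  North: 360 × 107,700 = 38,772,000
  South: 360 × 119,700 = 43,092,000
  East: 280 × 67,200 = 18,816,000
  West: 260 × 88,500 = 23,010,000
  Central: 120 × 133,900 = 16,068,000
Adjusted estimate = 139,758,000 / 1,380 = 101274 → $101,300.

$101,300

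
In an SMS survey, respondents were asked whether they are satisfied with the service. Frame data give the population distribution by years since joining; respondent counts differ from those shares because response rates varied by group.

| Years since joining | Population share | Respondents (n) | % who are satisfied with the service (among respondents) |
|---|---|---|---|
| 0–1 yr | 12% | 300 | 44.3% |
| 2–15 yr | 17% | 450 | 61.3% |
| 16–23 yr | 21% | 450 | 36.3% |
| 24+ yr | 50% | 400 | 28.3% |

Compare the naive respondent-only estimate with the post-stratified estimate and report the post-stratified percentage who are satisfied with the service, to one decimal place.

37.5%

Naive respondent-only estimate (weights = respondent counts):
  (300/1600)×44.3 + (450/1600)×61.3 + (450/1600)×36.3 + (400/1600)×28.3 = 42.8312%
Post-stratified estimate weights by population shares:
  0.12×44.3 + 0.17×61.3 + 0.21×36.3 + 0.5×28.3 = 37.51%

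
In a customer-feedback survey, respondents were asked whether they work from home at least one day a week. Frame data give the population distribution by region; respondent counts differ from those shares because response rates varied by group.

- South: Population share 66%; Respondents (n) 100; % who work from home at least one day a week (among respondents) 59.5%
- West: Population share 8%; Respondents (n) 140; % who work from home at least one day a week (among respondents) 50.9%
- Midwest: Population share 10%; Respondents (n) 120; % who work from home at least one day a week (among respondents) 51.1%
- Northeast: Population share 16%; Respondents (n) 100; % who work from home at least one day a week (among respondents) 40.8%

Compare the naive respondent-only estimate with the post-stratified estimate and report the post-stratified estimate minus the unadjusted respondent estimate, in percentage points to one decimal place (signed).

+4.4 percentage points

Unadjusted (pooled respondent) estimate weights by respondent counts:
  (100/460)×59.5 + (140/460)×50.9 + (120/460)×51.1 + (100/460)×40.8 = 50.6261%
Post-stratified estimate weights by population shares:
  0.66×59.5 + 0.08×50.9 + 0.1×51.1 + 0.16×40.8 = 54.98%
Difference = 54.98 − 50.6261 = 4.3539 pp.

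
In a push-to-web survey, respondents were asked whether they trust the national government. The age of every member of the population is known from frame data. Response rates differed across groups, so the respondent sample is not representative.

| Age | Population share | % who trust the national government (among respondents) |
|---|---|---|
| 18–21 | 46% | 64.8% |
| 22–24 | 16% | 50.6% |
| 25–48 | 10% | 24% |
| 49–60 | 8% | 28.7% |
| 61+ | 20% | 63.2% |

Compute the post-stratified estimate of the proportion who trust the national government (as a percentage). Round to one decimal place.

Weight each group's respondent value by its population share:
  18–21: 0.46 × 64.8 = 29.808
  22–24: 0.16 × 50.6 = 8.096
  25–48: 0.1 × 24 = 2.4
  49–60: 0.08 × 28.7 = 2.296
  61+: 0.2 × 63.2 = 12.64
Post-stratified estimate = 55.24 → 55.2%.

55.2%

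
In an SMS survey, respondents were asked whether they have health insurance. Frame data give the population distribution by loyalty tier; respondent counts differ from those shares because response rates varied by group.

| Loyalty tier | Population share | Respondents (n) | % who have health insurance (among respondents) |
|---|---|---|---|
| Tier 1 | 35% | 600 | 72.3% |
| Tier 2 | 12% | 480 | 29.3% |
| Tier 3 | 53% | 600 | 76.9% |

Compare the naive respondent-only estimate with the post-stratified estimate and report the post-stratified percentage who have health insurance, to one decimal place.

Naive respondent-only estimate (weights = respondent counts):
  (600/1680)×72.3 + (480/1680)×29.3 + (600/1680)×76.9 = 61.6571%
Post-stratified estimate weights by population shares:
  0.35×72.3 + 0.12×29.3 + 0.53×76.9 = 69.578%

69.6%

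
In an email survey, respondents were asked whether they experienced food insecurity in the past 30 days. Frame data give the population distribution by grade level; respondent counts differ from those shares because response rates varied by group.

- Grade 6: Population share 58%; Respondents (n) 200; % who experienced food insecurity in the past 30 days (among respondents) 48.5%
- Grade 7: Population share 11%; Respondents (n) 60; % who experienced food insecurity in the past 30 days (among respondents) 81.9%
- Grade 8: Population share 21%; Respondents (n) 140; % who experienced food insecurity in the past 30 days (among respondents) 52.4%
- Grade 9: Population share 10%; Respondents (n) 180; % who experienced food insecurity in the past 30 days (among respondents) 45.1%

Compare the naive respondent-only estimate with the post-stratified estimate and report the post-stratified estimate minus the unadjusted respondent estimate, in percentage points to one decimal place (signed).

Unadjusted (pooled respondent) estimate weights by respondent counts:
  (200/580)×48.5 + (60/580)×81.9 + (140/580)×52.4 + (180/580)×45.1 = 51.8414%
Post-stratifying to population shares instead:
  0.58×48.5 + 0.11×81.9 + 0.21×52.4 + 0.1×45.1 = 52.653%
Difference = 52.653 − 51.8414 = 0.8116 pp.

+0.8 percentage points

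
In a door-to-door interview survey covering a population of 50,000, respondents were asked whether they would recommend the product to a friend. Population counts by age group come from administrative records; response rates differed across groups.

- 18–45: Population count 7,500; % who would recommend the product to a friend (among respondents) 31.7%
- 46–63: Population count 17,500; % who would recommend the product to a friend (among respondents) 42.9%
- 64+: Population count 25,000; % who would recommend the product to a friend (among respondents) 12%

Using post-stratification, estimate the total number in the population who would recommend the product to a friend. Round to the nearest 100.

Apply each group's respondent rate to its population count:
  18–45: 7,500 × 31.7% = 2377.5
  46–63: 17,500 × 42.9% = 7507.5
  64+: 25,000 × 12% = 3000
Estimated total = 12,885 → 12,900.

12,900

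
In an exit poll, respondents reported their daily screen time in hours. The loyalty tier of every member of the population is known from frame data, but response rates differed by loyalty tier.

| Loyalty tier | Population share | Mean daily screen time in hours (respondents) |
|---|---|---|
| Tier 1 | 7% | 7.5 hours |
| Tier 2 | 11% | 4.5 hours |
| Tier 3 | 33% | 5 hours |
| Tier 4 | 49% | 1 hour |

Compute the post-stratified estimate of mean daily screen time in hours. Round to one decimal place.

3.2

Reweight to the known loyalty tier distribution:
  Tier 1: 0.07 × 7.5 = 0.525
  Tier 2: 0.11 × 4.5 = 0.495
  Tier 3: 0.33 × 5 = 1.65
  Tier 4: 0.49 × 1 = 0.49
Post-stratified estimate = 3.16 → 3.2.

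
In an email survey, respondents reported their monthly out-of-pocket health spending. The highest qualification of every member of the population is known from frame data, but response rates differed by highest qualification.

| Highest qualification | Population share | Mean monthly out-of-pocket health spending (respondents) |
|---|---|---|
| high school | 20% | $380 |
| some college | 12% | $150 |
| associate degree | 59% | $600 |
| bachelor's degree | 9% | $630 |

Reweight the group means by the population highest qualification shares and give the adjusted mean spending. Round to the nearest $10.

Post-stratification weights by population share, not respondent share:
  high school: 0.2 × 380 = 76
  some college: 0.12 × 150 = 18
  associate degree: 0.59 × 600 = 354
  bachelor's degree: 0.09 × 630 = 56.7
Post-stratified estimate = 504.7 → $500.

$500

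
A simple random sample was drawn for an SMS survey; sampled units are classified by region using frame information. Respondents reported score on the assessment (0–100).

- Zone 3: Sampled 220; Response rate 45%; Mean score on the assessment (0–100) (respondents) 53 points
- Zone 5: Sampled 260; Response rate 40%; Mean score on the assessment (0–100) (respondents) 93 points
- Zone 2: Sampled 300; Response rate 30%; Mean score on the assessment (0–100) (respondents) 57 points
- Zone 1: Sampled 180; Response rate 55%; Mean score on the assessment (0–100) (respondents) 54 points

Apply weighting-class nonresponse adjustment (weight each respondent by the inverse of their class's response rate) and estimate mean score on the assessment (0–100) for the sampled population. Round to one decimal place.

Weighting each respondent by the inverse class response rate inflates each class back to its sampled size, so the class weight is n_sampled:
  Zone 3: 220 × 53 = 11,660
  Zone 5: 260 × 93 = 24,180
  Zone 2: 300 × 57 = 17,100
  Zone 1: 180 × 54 = 9720
Adjusted estimate = 62,660 / 960 = 65.2708 → 65.3.

65.3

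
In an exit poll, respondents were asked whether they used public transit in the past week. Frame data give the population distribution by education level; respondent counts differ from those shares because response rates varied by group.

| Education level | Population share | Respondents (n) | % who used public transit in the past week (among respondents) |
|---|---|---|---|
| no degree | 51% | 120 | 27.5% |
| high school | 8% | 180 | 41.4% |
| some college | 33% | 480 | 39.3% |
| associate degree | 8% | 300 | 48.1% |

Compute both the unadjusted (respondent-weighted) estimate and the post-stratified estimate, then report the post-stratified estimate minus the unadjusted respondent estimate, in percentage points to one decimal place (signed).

-6.6 percentage points

Naive respondent-only estimate (weights = respondent counts):
  (120/1080)×27.5 + (180/1080)×41.4 + (480/1080)×39.3 + (300/1080)×48.1 = 40.7833%
Reweighting by population education level shares:
  0.51×27.5 + 0.08×41.4 + 0.33×39.3 + 0.08×48.1 = 34.154%
Difference = 34.154 − 40.7833 = -6.6293 pp.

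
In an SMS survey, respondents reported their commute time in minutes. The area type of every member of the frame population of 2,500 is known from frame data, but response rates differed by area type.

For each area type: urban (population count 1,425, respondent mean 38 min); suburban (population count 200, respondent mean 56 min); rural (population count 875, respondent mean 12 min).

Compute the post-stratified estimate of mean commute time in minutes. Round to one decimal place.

30.3

Reweight to the known area type distribution:
  urban: (1,425/2,500) × 38 = 21.66
  suburban: (200/2,500) × 56 = 4.48
  rural: (875/2,500) × 12 = 4.2
Post-stratified estimate = 30.34 → 30.3.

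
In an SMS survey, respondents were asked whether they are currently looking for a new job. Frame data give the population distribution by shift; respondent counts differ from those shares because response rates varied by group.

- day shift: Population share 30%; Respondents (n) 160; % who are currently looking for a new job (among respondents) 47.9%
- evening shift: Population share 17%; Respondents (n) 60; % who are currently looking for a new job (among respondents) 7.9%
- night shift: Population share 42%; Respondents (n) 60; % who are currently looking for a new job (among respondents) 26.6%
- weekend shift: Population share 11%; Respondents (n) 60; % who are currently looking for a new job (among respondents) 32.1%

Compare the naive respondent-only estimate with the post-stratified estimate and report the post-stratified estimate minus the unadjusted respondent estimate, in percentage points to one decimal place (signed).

-3.9 percentage points

Naive respondent-only estimate (weights = respondent counts):
  (160/340)×47.9 + (60/340)×7.9 + (60/340)×26.6 + (60/340)×32.1 = 34.2941%
Reweighting by population shift shares:
  0.3×47.9 + 0.17×7.9 + 0.42×26.6 + 0.11×32.1 = 30.416%
Difference = 30.416 − 34.2941 = -3.8781 pp.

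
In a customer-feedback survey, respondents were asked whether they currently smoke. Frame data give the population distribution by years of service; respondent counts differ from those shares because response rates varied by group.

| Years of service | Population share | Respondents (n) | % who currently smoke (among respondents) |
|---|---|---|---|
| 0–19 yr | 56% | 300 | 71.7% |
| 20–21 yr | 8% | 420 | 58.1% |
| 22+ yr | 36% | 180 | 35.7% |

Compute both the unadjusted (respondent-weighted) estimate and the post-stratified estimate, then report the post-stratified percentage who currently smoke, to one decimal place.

57.7%

Naive respondent-only estimate (weights = respondent counts):
  (300/900)×71.7 + (420/900)×58.1 + (180/900)×35.7 = 58.1533%
Post-stratifying to population shares instead:
  0.56×71.7 + 0.08×58.1 + 0.36×35.7 = 57.652%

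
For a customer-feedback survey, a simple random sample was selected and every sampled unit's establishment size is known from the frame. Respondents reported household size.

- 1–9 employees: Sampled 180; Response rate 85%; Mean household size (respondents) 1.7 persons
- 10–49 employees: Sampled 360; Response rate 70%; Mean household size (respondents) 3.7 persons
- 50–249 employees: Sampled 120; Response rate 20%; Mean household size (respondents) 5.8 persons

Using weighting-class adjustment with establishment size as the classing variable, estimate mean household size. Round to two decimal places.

Inverse-response-rate weighting restores each class to its sampled count, so class totals weight by n_sampled:
  1–9 employees: 180 × 1.7 = 306
  10–49 employees: 360 × 3.7 = 1332
  50–249 employees: 120 × 5.8 = 696
Adjusted estimate = 2334 / 660 = 3.53636 → 3.54.

3.54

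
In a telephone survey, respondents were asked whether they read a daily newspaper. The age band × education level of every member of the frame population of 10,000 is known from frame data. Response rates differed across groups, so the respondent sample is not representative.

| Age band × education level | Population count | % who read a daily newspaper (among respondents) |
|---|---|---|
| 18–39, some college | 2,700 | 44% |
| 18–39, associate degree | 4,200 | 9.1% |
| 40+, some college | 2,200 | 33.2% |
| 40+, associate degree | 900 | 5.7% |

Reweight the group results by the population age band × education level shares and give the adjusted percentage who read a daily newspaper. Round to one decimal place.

Weight each group's respondent value by its population share:
  18–39, some college: (2,700/10,000) × 44 = 11.88
  18–39, associate degree: (4,200/10,000) × 9.1 = 3.822
  40+, some college: (2,200/10,000) × 33.2 = 7.304
  40+, associate degree: (900/10,000) × 5.7 = 0.513
Post-stratified estimate = 23.519 → 23.5%.

23.5%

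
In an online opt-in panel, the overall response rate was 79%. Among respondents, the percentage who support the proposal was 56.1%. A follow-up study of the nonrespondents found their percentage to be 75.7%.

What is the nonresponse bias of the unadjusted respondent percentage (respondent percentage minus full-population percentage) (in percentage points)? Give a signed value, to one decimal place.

-4.1 percentage points

Nonresponse fraction = 1 − 0.79 = 0.21.
Bias = (nonresponse fraction) × (respondent percentage − nonrespondent percentage)
     = 0.21 × (56.1 − 75.7) = 0.21 × -19.6 = -4.116.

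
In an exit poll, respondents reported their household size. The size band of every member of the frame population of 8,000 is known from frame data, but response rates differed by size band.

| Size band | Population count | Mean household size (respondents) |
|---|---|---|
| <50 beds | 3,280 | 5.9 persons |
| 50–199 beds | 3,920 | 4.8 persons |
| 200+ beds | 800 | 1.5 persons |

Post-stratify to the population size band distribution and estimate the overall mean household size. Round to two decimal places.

4.92

Post-stratification weights by population share, not respondent share:
  <50 beds: (3,280/8,000) × 5.9 = 2.419
  50–199 beds: (3,920/8,000) × 4.8 = 2.352
  200+ beds: (800/8,000) × 1.5 = 0.15
Post-stratified estimate = 4.921 → 4.92.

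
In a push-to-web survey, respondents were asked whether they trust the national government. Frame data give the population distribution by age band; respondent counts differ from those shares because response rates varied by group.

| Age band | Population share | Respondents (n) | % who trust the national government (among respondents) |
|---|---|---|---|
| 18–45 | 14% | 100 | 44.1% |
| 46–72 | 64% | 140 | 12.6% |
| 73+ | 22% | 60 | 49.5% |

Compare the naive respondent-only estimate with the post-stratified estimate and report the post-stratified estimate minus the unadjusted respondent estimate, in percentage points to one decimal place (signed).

Unadjusted (pooled respondent) estimate weights by respondent counts:
  (100/300)×44.1 + (140/300)×12.6 + (60/300)×49.5 = 30.48%
Post-stratified estimate weights by population shares:
  0.14×44.1 + 0.64×12.6 + 0.22×49.5 = 25.128%
Difference = 25.128 − 30.48 = -5.352 pp.

-5.4 percentage points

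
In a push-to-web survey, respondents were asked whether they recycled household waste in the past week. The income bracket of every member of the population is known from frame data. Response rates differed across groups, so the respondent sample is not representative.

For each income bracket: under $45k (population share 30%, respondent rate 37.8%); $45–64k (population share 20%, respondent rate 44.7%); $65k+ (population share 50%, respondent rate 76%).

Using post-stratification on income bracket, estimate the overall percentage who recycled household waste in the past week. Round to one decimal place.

58.3%

Reweight to the known income bracket distribution:
  under $45k: 0.3 × 37.8 = 11.34
  $45–64k: 0.2 × 44.7 = 8.94
  $65k+: 0.5 × 76 = 38
Post-stratified estimate = 58.28 → 58.3%.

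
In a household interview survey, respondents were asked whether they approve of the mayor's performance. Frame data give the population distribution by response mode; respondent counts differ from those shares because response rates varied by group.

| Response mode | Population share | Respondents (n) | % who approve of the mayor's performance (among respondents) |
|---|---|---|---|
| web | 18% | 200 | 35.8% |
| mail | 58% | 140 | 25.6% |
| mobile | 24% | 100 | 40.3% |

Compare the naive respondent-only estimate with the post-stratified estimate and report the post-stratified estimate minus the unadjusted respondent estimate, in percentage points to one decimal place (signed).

-2.6 percentage points

Naive respondent-only estimate (weights = respondent counts):
  (200/440)×35.8 + (140/440)×25.6 + (100/440)×40.3 = 33.5773%
Post-stratifying to population shares instead:
  0.18×35.8 + 0.58×25.6 + 0.24×40.3 = 30.964%
Difference = 30.964 − 33.5773 = -2.6133 pp.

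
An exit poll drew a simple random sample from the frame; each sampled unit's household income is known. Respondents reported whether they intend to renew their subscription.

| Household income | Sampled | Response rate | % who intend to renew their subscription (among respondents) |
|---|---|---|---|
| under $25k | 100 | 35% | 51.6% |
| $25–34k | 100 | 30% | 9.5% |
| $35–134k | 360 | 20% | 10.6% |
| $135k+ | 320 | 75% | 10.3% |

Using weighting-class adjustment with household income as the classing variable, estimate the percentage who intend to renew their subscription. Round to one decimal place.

15.0%

Inverse-response-rate weighting restores each class to its sampled count, so class totals weight by n_sampled:
  under $25k: 100 × 51.6 = 5160
  $25–34k: 100 × 9.5 = 950
  $35–134k: 360 × 10.6 = 3816
  $135k+: 320 × 10.3 = 3296
Adjusted estimate = 13,222 / 880 = 15.025 → 15.0%.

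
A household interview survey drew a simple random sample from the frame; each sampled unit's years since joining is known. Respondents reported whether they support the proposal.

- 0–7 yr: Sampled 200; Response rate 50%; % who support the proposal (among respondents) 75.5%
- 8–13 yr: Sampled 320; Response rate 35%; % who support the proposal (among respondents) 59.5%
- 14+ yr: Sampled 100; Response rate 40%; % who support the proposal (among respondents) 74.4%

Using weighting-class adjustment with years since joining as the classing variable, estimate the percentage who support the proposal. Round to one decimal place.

67.1%

With weight = n_sampled/n_responded per class, the weighted class total is n_sampled:
  0–7 yr: 200 × 75.5 = 15,100
  8–13 yr: 320 × 59.5 = 19,040
  14+ yr: 100 × 74.4 = 7440
Adjusted estimate = 41,580 / 620 = 67.0645 → 67.1%.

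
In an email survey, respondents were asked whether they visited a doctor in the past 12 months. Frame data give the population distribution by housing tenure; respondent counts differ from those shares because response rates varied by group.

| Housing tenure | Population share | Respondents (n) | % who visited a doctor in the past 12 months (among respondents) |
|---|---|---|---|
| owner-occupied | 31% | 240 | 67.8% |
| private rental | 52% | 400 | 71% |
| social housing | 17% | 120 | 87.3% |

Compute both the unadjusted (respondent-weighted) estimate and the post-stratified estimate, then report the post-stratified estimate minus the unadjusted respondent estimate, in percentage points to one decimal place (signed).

Naive respondent-only estimate (weights = respondent counts):
  (240/760)×67.8 + (400/760)×71 + (120/760)×87.3 = 72.5632%
Post-stratifying to population shares instead:
  0.31×67.8 + 0.52×71 + 0.17×87.3 = 72.779%
Difference = 72.779 − 72.5632 = 0.2158 pp.

+0.2 percentage points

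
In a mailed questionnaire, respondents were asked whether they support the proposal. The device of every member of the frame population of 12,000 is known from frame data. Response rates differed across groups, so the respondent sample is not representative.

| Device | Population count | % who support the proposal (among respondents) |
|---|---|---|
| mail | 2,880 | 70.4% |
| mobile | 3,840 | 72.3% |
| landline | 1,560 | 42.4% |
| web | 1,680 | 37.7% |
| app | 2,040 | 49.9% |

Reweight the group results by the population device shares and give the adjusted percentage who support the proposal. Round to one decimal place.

59.3%

Reweight to the known device distribution:
  mail: (2,880/12,000) × 70.4 = 16.896
  mobile: (3,840/12,000) × 72.3 = 23.136
  landline: (1,560/12,000) × 42.4 = 5.512
  web: (1,680/12,000) × 37.7 = 5.278
  app: (2,040/12,000) × 49.9 = 8.483
Post-stratified estimate = 59.305 → 59.3%.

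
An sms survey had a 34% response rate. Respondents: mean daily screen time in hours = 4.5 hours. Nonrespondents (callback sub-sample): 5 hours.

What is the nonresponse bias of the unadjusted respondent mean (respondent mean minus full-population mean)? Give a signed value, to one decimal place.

Nonresponse fraction = 1 − 0.34 = 0.66.
Bias = (nonresponse fraction) × (respondent mean − nonrespondent mean)
     = 0.66 × (4.5 − 5) = 0.66 × -0.5 = -0.33.

-0.3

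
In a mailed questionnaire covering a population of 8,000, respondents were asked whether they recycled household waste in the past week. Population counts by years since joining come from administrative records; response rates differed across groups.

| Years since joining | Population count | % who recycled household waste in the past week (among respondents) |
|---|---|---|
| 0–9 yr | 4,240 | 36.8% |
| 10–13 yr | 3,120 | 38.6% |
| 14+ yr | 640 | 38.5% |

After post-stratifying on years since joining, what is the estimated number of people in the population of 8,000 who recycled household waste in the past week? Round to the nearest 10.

3,010

Each cell contributes its population count × the respondent rate:
  0–9 yr: 4,240 × 36.8% = 1560.32
  10–13 yr: 3,120 × 38.6% = 1204.32
  14+ yr: 640 × 38.5% = 246.4
Estimated total = 3011.04 → 3,010.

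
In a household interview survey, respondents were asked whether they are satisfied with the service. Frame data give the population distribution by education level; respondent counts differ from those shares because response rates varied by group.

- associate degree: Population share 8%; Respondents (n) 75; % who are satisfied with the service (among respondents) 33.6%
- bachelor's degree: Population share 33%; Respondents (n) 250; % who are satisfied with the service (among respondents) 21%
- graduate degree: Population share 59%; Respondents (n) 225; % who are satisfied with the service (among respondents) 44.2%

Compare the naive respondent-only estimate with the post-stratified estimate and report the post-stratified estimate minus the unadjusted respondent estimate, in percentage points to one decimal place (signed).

Unadjusted (pooled respondent) estimate weights by respondent counts:
  (75/550)×33.6 + (250/550)×21 + (225/550)×44.2 = 32.2091%
Post-stratified estimate weights by population shares:
  0.08×33.6 + 0.33×21 + 0.59×44.2 = 35.696%
Difference = 35.696 − 32.2091 = 3.4869 pp.

+3.5 percentage points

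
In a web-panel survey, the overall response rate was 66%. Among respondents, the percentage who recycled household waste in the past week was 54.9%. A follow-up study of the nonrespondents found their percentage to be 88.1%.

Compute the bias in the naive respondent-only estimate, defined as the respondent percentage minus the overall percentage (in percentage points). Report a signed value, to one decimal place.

Nonresponse fraction = 1 − 0.66 = 0.34.
Bias = (nonresponse fraction) × (respondent percentage − nonrespondent percentage)
     = 0.34 × (54.9 − 88.1) = 0.34 × -33.2 = -11.288.

-11.3 percentage points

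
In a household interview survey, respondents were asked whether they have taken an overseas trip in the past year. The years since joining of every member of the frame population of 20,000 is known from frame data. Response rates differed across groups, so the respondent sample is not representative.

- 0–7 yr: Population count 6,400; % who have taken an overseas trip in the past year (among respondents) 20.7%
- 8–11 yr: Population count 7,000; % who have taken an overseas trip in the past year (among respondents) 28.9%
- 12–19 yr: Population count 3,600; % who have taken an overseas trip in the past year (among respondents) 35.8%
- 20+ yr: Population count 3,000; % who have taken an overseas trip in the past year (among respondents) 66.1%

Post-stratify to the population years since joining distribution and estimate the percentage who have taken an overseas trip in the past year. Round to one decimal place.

Each cell contributes population-share × respondent value:
  0–7 yr: (6,400/20,000) × 20.7 = 6.624
  8–11 yr: (7,000/20,000) × 28.9 = 10.115
  12–19 yr: (3,600/20,000) × 35.8 = 6.444
  20+ yr: (3,000/20,000) × 66.1 = 9.915
Post-stratified estimate = 33.098 → 33.1%.

33.1%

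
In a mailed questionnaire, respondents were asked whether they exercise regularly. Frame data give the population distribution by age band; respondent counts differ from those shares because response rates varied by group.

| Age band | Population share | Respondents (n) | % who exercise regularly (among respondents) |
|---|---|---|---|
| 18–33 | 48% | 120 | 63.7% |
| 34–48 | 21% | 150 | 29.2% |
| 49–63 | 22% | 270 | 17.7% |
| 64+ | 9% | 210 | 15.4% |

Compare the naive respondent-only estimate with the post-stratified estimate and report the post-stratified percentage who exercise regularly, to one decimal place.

Without adjustment, the pooled respondent share is:
  (120/750)×63.7 + (150/750)×29.2 + (270/750)×17.7 + (210/750)×15.4 = 26.716%
Post-stratifying to population shares instead:
  0.48×63.7 + 0.21×29.2 + 0.22×17.7 + 0.09×15.4 = 41.988%

42.0%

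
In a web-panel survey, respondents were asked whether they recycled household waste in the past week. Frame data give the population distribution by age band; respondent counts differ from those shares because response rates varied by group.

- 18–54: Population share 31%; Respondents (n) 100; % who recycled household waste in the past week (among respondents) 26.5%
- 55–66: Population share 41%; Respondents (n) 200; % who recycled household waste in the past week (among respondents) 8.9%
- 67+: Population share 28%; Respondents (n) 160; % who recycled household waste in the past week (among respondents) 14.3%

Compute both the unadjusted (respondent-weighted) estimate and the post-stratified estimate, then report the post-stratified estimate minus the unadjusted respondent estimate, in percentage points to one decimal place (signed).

Unadjusted (pooled respondent) estimate weights by respondent counts:
  (100/460)×26.5 + (200/460)×8.9 + (160/460)×14.3 = 14.6043%
Reweighting by population age band shares:
  0.31×26.5 + 0.41×8.9 + 0.28×14.3 = 15.868%
Difference = 15.868 − 14.6043 = 1.2637 pp.

+1.3 percentage points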